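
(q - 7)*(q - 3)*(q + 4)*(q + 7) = q^4 + q^3 - 61*q^2 - 49*q + 588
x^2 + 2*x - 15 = (x - 3)*(x + 5)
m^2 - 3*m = m*(m - 3)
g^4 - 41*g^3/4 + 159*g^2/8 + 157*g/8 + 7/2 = (g - 7)*(g - 4)*(g + 1/4)*(g + 1/2)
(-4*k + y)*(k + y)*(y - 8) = -4*k^2*y + 32*k^2 - 3*k*y^2 + 24*k*y + y^3 - 8*y^2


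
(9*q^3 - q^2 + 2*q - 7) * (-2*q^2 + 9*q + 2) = -18*q^5 + 83*q^4 + 5*q^3 + 30*q^2 - 59*q - 14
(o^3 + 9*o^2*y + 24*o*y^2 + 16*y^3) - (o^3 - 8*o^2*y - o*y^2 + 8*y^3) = 17*o^2*y + 25*o*y^2 + 8*y^3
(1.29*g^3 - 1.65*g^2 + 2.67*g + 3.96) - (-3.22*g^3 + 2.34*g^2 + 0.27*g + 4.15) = 4.51*g^3 - 3.99*g^2 + 2.4*g - 0.19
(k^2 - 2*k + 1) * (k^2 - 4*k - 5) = k^4 - 6*k^3 + 4*k^2 + 6*k - 5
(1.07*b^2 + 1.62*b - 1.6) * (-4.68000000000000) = -5.0076*b^2 - 7.5816*b + 7.488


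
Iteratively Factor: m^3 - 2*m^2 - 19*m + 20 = (m - 1)*(m^2 - m - 20) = (m - 5)*(m - 1)*(m + 4)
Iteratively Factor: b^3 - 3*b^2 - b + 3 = (b + 1)*(b^2 - 4*b + 3) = (b - 3)*(b + 1)*(b - 1)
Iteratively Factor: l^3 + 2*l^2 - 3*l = (l - 1)*(l^2 + 3*l) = l*(l - 1)*(l + 3)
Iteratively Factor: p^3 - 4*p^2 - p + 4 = (p - 1)*(p^2 - 3*p - 4) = (p - 1)*(p + 1)*(p - 4)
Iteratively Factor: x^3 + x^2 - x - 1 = (x + 1)*(x^2 - 1) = (x + 1)^2*(x - 1)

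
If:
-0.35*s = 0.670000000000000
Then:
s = -1.91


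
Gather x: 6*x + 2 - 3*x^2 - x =-3*x^2 + 5*x + 2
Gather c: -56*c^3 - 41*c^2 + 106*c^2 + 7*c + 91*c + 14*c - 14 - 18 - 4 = -56*c^3 + 65*c^2 + 112*c - 36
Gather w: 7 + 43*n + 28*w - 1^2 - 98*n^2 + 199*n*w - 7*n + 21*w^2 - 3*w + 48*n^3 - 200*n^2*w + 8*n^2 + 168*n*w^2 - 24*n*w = 48*n^3 - 90*n^2 + 36*n + w^2*(168*n + 21) + w*(-200*n^2 + 175*n + 25) + 6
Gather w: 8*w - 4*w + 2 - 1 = 4*w + 1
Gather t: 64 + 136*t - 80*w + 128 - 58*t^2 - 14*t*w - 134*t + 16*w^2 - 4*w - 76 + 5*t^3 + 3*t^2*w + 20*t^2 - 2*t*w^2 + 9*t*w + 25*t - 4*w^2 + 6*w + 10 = 5*t^3 + t^2*(3*w - 38) + t*(-2*w^2 - 5*w + 27) + 12*w^2 - 78*w + 126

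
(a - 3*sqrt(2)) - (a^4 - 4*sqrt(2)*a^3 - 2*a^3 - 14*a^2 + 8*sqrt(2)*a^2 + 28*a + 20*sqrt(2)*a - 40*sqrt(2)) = -a^4 + 2*a^3 + 4*sqrt(2)*a^3 - 8*sqrt(2)*a^2 + 14*a^2 - 20*sqrt(2)*a - 27*a + 37*sqrt(2)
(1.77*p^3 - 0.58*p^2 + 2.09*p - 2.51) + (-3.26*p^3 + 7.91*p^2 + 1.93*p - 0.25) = -1.49*p^3 + 7.33*p^2 + 4.02*p - 2.76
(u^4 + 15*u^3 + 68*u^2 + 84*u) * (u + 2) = u^5 + 17*u^4 + 98*u^3 + 220*u^2 + 168*u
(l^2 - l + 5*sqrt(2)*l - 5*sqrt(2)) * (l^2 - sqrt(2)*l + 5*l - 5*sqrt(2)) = l^4 + 4*l^3 + 4*sqrt(2)*l^3 - 15*l^2 + 16*sqrt(2)*l^2 - 40*l - 20*sqrt(2)*l + 50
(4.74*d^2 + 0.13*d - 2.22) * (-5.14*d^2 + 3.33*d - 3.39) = -24.3636*d^4 + 15.116*d^3 - 4.2249*d^2 - 7.8333*d + 7.5258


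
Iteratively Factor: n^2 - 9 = (n + 3)*(n - 3)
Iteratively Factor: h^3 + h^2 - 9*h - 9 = (h - 3)*(h^2 + 4*h + 3) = (h - 3)*(h + 3)*(h + 1)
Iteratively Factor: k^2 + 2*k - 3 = (k + 3)*(k - 1)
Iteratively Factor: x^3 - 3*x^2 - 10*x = (x - 5)*(x^2 + 2*x) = x*(x - 5)*(x + 2)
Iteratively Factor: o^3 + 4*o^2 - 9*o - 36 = (o + 3)*(o^2 + o - 12) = (o + 3)*(o + 4)*(o - 3)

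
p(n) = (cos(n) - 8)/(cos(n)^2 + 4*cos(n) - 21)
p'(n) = (2*sin(n)*cos(n) + 4*sin(n))*(cos(n) - 8)/(cos(n)^2 + 4*cos(n) - 21)^2 - sin(n)/(cos(n)^2 + 4*cos(n) - 21) = (cos(n)^2 - 16*cos(n) - 11)*sin(n)/(cos(n)^2 + 4*cos(n) - 21)^2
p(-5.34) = 0.40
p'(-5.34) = -0.05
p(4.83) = 0.38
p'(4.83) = 0.03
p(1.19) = 0.39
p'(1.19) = -0.04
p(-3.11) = 0.37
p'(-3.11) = -0.00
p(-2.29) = 0.37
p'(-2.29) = 0.00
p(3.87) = 0.37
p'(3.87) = -0.00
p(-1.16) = 0.39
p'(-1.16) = 0.04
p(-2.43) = 0.37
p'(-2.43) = -0.00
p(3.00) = 0.37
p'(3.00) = 0.00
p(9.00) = 0.37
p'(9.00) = 0.00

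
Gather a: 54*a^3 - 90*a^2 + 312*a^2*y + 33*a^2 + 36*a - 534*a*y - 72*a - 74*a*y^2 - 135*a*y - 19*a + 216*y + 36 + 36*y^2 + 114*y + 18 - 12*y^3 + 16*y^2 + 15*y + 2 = 54*a^3 + a^2*(312*y - 57) + a*(-74*y^2 - 669*y - 55) - 12*y^3 + 52*y^2 + 345*y + 56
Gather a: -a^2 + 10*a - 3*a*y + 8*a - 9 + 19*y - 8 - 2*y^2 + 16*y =-a^2 + a*(18 - 3*y) - 2*y^2 + 35*y - 17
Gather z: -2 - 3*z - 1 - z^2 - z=-z^2 - 4*z - 3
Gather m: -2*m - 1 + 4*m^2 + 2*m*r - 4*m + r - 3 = 4*m^2 + m*(2*r - 6) + r - 4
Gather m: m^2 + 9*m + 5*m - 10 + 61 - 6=m^2 + 14*m + 45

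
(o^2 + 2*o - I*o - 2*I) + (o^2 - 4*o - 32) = 2*o^2 - 2*o - I*o - 32 - 2*I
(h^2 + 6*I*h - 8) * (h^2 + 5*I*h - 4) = h^4 + 11*I*h^3 - 42*h^2 - 64*I*h + 32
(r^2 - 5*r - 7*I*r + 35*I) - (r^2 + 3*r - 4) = -8*r - 7*I*r + 4 + 35*I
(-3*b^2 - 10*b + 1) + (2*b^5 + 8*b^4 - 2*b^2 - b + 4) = 2*b^5 + 8*b^4 - 5*b^2 - 11*b + 5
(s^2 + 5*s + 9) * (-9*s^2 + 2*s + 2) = -9*s^4 - 43*s^3 - 69*s^2 + 28*s + 18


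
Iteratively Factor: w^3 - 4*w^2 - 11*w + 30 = (w - 2)*(w^2 - 2*w - 15) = (w - 2)*(w + 3)*(w - 5)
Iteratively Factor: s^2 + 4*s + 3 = (s + 1)*(s + 3)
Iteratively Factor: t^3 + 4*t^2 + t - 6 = (t + 3)*(t^2 + t - 2) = (t - 1)*(t + 3)*(t + 2)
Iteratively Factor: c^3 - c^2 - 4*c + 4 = (c - 2)*(c^2 + c - 2) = (c - 2)*(c + 2)*(c - 1)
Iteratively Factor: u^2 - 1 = (u + 1)*(u - 1)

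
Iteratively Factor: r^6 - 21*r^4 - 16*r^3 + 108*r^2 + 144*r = (r + 3)*(r^5 - 3*r^4 - 12*r^3 + 20*r^2 + 48*r) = (r + 2)*(r + 3)*(r^4 - 5*r^3 - 2*r^2 + 24*r) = (r + 2)^2*(r + 3)*(r^3 - 7*r^2 + 12*r) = r*(r + 2)^2*(r + 3)*(r^2 - 7*r + 12) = r*(r - 4)*(r + 2)^2*(r + 3)*(r - 3)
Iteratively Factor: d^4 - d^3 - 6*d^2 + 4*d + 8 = (d + 1)*(d^3 - 2*d^2 - 4*d + 8) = (d - 2)*(d + 1)*(d^2 - 4) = (d - 2)^2*(d + 1)*(d + 2)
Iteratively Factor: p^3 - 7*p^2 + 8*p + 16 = (p - 4)*(p^2 - 3*p - 4) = (p - 4)*(p + 1)*(p - 4)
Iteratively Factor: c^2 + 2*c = (c + 2)*(c)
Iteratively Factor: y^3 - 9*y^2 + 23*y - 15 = (y - 1)*(y^2 - 8*y + 15) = (y - 5)*(y - 1)*(y - 3)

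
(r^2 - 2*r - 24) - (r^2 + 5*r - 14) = -7*r - 10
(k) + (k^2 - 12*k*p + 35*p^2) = k^2 - 12*k*p + k + 35*p^2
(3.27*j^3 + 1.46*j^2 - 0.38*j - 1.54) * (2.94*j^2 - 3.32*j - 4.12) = 9.6138*j^5 - 6.564*j^4 - 19.4368*j^3 - 9.2812*j^2 + 6.6784*j + 6.3448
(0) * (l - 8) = 0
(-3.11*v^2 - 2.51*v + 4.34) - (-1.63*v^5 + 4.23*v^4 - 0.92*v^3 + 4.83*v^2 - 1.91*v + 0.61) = 1.63*v^5 - 4.23*v^4 + 0.92*v^3 - 7.94*v^2 - 0.6*v + 3.73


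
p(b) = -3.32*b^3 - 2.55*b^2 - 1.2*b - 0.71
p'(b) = -9.96*b^2 - 5.1*b - 1.2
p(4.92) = -463.74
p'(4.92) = -267.39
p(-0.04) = -0.67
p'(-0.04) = -1.01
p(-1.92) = 15.69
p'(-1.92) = -28.12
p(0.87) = -5.87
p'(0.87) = -13.18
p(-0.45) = -0.38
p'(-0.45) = -0.92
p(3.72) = -211.37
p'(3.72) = -158.00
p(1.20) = -11.56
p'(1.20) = -21.66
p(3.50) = -178.49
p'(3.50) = -141.06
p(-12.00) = 5383.45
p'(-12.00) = -1374.24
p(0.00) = -0.71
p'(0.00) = -1.20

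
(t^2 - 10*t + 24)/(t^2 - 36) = (t - 4)/(t + 6)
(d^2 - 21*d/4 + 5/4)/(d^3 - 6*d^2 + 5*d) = (d - 1/4)/(d*(d - 1))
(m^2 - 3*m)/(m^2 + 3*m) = (m - 3)/(m + 3)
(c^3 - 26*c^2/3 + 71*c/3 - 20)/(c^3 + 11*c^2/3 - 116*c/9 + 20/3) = 3*(c^2 - 7*c + 12)/(3*c^2 + 16*c - 12)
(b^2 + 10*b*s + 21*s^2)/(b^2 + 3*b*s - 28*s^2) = (-b - 3*s)/(-b + 4*s)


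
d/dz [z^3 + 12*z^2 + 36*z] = 3*z^2 + 24*z + 36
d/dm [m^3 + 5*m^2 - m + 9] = 3*m^2 + 10*m - 1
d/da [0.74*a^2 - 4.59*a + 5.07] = 1.48*a - 4.59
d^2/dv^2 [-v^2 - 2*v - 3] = -2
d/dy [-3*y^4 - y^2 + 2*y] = -12*y^3 - 2*y + 2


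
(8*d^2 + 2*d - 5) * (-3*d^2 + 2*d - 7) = -24*d^4 + 10*d^3 - 37*d^2 - 24*d + 35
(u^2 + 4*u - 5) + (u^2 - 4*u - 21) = 2*u^2 - 26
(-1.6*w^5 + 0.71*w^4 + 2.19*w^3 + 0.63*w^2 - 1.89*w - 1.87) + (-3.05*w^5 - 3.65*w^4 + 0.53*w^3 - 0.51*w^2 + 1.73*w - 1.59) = -4.65*w^5 - 2.94*w^4 + 2.72*w^3 + 0.12*w^2 - 0.16*w - 3.46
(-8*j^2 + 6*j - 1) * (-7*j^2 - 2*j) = 56*j^4 - 26*j^3 - 5*j^2 + 2*j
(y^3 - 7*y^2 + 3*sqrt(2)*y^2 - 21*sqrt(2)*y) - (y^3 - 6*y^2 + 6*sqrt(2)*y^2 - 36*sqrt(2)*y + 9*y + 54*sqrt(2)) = -3*sqrt(2)*y^2 - y^2 - 9*y + 15*sqrt(2)*y - 54*sqrt(2)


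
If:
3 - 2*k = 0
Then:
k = 3/2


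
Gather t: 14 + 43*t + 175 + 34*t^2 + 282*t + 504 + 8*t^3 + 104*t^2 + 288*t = 8*t^3 + 138*t^2 + 613*t + 693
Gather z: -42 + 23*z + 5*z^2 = 5*z^2 + 23*z - 42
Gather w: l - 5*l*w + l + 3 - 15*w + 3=2*l + w*(-5*l - 15) + 6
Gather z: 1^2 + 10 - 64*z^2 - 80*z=-64*z^2 - 80*z + 11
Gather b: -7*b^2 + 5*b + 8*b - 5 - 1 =-7*b^2 + 13*b - 6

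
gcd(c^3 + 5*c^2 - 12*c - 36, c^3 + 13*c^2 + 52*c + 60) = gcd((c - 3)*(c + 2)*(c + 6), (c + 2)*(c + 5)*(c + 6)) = c^2 + 8*c + 12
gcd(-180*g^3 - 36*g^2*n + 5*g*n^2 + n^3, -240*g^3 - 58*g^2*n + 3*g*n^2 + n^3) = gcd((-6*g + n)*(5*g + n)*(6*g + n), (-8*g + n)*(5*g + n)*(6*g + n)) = 30*g^2 + 11*g*n + n^2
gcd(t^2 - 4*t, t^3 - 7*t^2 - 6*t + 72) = t - 4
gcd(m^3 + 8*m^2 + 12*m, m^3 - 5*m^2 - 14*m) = m^2 + 2*m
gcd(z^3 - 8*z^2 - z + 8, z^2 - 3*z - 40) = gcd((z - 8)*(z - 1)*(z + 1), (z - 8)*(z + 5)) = z - 8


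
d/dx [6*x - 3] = 6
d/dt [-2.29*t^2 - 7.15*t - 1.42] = -4.58*t - 7.15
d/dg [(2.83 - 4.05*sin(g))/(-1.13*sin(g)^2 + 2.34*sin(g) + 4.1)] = (-4.5765*sin(g)^2 + 6.3958*sin(g) - 23.2272)*cos(g)/(1.2769*sin(g)^4 - 5.2884*sin(g)^3 - 3.7904*sin(g)^2 + 19.188*sin(g) + 16.81)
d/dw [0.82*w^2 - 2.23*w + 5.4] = 1.64*w - 2.23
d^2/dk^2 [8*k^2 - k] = 16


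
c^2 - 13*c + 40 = (c - 8)*(c - 5)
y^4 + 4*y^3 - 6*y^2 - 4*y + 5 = (y - 1)^2*(y + 1)*(y + 5)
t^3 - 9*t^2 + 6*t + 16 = (t - 8)*(t - 2)*(t + 1)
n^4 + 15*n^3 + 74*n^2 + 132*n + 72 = (n + 1)*(n + 2)*(n + 6)^2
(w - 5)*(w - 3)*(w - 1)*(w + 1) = w^4 - 8*w^3 + 14*w^2 + 8*w - 15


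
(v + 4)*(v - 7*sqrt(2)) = v^2 - 7*sqrt(2)*v + 4*v - 28*sqrt(2)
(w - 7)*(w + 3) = w^2 - 4*w - 21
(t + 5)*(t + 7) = t^2 + 12*t + 35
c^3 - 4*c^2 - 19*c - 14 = (c - 7)*(c + 1)*(c + 2)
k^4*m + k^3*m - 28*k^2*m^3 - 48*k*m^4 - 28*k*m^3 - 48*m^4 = (k - 6*m)*(k + 2*m)*(k + 4*m)*(k*m + m)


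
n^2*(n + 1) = n^3 + n^2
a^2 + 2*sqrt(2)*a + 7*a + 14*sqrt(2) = (a + 7)*(a + 2*sqrt(2))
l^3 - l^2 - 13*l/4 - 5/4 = (l - 5/2)*(l + 1/2)*(l + 1)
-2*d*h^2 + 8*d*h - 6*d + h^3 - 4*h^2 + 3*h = (-2*d + h)*(h - 3)*(h - 1)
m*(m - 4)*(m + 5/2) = m^3 - 3*m^2/2 - 10*m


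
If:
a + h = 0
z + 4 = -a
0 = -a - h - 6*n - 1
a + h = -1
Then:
No Solution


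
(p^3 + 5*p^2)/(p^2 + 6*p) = p*(p + 5)/(p + 6)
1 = 1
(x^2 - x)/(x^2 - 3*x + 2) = x/(x - 2)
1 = 1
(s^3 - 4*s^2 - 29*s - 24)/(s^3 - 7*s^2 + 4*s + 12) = (s^2 - 5*s - 24)/(s^2 - 8*s + 12)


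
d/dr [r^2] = 2*r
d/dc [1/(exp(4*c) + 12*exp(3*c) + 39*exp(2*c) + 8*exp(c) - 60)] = (-4*exp(3*c) - 36*exp(2*c) - 78*exp(c) - 8)*exp(c)/(exp(4*c) + 12*exp(3*c) + 39*exp(2*c) + 8*exp(c) - 60)^2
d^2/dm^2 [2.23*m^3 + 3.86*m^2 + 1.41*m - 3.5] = 13.38*m + 7.72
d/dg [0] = 0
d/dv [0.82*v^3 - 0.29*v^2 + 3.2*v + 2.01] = 2.46*v^2 - 0.58*v + 3.2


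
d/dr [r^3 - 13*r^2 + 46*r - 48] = 3*r^2 - 26*r + 46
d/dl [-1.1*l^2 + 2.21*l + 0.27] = 2.21 - 2.2*l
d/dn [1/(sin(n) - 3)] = -cos(n)/(sin(n) - 3)^2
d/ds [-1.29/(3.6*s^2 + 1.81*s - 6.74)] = (9.288*s + 2.3349)/(3.6*s^2 + 1.81*s - 6.74)^2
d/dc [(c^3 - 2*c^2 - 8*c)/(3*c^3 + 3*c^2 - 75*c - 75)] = (3*c^4 - 34*c^3 - 17*c^2 + 100*c + 200)/(3*(c^6 + 2*c^5 - 49*c^4 - 100*c^3 + 575*c^2 + 1250*c + 625))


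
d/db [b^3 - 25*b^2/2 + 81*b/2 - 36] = 3*b^2 - 25*b + 81/2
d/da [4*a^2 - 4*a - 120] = 8*a - 4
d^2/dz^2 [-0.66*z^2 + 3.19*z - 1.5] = -1.32000000000000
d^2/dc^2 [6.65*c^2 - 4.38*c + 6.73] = 13.3000000000000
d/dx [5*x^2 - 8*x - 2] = 10*x - 8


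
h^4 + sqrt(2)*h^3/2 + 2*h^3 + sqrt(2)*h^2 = h^2*(h + 2)*(h + sqrt(2)/2)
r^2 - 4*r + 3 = (r - 3)*(r - 1)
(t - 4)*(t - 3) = t^2 - 7*t + 12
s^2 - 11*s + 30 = (s - 6)*(s - 5)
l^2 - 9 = (l - 3)*(l + 3)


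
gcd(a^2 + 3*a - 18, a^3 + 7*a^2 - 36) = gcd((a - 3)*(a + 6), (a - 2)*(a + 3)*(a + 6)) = a + 6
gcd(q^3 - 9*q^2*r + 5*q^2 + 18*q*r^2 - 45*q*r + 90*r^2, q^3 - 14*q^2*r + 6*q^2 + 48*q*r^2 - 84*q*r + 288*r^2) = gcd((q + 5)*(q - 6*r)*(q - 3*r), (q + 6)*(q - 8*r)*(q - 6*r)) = q - 6*r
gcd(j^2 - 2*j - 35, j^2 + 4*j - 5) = j + 5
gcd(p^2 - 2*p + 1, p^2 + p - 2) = p - 1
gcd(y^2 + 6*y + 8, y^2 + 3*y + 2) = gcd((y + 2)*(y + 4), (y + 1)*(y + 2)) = y + 2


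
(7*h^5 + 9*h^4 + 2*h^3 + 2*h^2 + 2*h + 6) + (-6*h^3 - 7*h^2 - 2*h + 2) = 7*h^5 + 9*h^4 - 4*h^3 - 5*h^2 + 8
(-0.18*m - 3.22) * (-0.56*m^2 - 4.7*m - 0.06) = 0.1008*m^3 + 2.6492*m^2 + 15.1448*m + 0.1932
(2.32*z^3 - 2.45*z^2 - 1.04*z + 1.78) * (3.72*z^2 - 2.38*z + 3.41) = 8.6304*z^5 - 14.6356*z^4 + 9.8734*z^3 + 0.742299999999999*z^2 - 7.7828*z + 6.0698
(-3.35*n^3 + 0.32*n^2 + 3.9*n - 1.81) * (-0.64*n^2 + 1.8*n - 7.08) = 2.144*n^5 - 6.2348*n^4 + 21.798*n^3 + 5.9128*n^2 - 30.87*n + 12.8148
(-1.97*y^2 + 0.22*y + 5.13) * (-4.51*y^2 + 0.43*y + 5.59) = 8.8847*y^4 - 1.8393*y^3 - 34.054*y^2 + 3.4357*y + 28.6767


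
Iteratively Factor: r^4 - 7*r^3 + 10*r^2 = (r - 2)*(r^3 - 5*r^2) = r*(r - 2)*(r^2 - 5*r) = r^2*(r - 2)*(r - 5)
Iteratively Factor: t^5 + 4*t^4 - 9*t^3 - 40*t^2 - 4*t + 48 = (t + 2)*(t^4 + 2*t^3 - 13*t^2 - 14*t + 24) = (t + 2)*(t + 4)*(t^3 - 2*t^2 - 5*t + 6) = (t + 2)^2*(t + 4)*(t^2 - 4*t + 3) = (t - 3)*(t + 2)^2*(t + 4)*(t - 1)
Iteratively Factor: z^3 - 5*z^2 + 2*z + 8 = (z - 2)*(z^2 - 3*z - 4) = (z - 4)*(z - 2)*(z + 1)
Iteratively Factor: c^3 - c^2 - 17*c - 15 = (c + 1)*(c^2 - 2*c - 15) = (c - 5)*(c + 1)*(c + 3)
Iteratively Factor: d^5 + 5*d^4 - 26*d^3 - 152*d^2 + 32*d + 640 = (d + 4)*(d^4 + d^3 - 30*d^2 - 32*d + 160) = (d + 4)^2*(d^3 - 3*d^2 - 18*d + 40) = (d + 4)^3*(d^2 - 7*d + 10) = (d - 5)*(d + 4)^3*(d - 2)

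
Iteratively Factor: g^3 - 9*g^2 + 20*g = (g - 5)*(g^2 - 4*g) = g*(g - 5)*(g - 4)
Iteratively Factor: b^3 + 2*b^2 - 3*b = (b - 1)*(b^2 + 3*b) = (b - 1)*(b + 3)*(b)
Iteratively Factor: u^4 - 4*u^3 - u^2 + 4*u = (u + 1)*(u^3 - 5*u^2 + 4*u) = (u - 1)*(u + 1)*(u^2 - 4*u) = u*(u - 1)*(u + 1)*(u - 4)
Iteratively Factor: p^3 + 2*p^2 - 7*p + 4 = (p + 4)*(p^2 - 2*p + 1) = (p - 1)*(p + 4)*(p - 1)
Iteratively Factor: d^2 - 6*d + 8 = (d - 2)*(d - 4)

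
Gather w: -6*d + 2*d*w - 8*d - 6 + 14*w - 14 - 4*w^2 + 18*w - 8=-14*d - 4*w^2 + w*(2*d + 32) - 28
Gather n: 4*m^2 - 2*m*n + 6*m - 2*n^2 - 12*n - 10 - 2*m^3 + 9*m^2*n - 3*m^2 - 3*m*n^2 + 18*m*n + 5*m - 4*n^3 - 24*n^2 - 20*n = -2*m^3 + m^2 + 11*m - 4*n^3 + n^2*(-3*m - 26) + n*(9*m^2 + 16*m - 32) - 10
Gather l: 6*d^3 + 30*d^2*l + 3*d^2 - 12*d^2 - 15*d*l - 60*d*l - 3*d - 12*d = 6*d^3 - 9*d^2 - 15*d + l*(30*d^2 - 75*d)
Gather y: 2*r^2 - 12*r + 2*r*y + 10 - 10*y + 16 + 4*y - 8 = 2*r^2 - 12*r + y*(2*r - 6) + 18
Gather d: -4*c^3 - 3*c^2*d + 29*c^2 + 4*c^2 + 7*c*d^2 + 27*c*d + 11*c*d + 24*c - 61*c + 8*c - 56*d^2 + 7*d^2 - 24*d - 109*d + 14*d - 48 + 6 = -4*c^3 + 33*c^2 - 29*c + d^2*(7*c - 49) + d*(-3*c^2 + 38*c - 119) - 42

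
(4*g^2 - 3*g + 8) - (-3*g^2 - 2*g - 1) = 7*g^2 - g + 9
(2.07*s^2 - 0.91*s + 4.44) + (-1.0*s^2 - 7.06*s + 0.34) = 1.07*s^2 - 7.97*s + 4.78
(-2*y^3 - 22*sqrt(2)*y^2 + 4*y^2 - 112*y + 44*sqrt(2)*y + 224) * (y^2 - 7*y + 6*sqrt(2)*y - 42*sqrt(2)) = -2*y^5 - 34*sqrt(2)*y^4 + 18*y^4 - 404*y^3 + 306*sqrt(2)*y^3 - 1148*sqrt(2)*y^2 + 3384*y^2 - 5264*y + 6048*sqrt(2)*y - 9408*sqrt(2)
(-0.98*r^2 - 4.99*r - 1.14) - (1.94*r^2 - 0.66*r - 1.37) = -2.92*r^2 - 4.33*r + 0.23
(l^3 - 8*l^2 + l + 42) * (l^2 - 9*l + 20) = l^5 - 17*l^4 + 93*l^3 - 127*l^2 - 358*l + 840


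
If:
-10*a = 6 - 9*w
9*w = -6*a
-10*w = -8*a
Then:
No Solution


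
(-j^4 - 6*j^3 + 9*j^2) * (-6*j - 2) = 6*j^5 + 38*j^4 - 42*j^3 - 18*j^2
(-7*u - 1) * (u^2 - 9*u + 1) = -7*u^3 + 62*u^2 + 2*u - 1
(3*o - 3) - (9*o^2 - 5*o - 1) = -9*o^2 + 8*o - 2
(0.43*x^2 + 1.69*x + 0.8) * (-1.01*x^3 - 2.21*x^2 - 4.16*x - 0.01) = -0.4343*x^5 - 2.6572*x^4 - 6.3317*x^3 - 8.8027*x^2 - 3.3449*x - 0.008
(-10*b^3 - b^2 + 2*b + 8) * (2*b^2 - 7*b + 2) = -20*b^5 + 68*b^4 - 9*b^3 - 52*b + 16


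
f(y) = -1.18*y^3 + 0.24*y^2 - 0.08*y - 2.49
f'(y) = -3.54*y^2 + 0.48*y - 0.08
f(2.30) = -15.76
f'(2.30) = -17.70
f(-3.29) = 42.39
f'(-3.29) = -39.98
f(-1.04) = -0.82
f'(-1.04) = -4.41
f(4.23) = -87.84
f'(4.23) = -61.39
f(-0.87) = -1.46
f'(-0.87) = -3.18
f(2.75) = -25.44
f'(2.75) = -25.53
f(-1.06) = -0.73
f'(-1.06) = -4.57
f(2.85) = -28.08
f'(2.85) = -27.47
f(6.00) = -249.21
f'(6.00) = -124.64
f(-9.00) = 877.89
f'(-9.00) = -291.14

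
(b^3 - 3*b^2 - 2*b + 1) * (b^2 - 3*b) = b^5 - 6*b^4 + 7*b^3 + 7*b^2 - 3*b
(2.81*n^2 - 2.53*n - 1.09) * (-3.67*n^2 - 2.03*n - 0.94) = -10.3127*n^4 + 3.5808*n^3 + 6.4948*n^2 + 4.5909*n + 1.0246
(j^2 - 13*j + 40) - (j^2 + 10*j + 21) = 19 - 23*j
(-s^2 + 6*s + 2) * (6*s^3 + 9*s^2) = -6*s^5 + 27*s^4 + 66*s^3 + 18*s^2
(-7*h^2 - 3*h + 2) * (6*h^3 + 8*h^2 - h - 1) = -42*h^5 - 74*h^4 - 5*h^3 + 26*h^2 + h - 2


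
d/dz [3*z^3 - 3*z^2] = 3*z*(3*z - 2)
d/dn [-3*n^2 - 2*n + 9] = -6*n - 2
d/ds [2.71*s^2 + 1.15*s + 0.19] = 5.42*s + 1.15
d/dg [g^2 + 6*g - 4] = 2*g + 6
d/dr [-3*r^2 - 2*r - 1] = -6*r - 2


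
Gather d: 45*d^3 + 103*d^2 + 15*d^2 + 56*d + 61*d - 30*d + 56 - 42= 45*d^3 + 118*d^2 + 87*d + 14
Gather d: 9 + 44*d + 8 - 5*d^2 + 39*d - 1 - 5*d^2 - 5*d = -10*d^2 + 78*d + 16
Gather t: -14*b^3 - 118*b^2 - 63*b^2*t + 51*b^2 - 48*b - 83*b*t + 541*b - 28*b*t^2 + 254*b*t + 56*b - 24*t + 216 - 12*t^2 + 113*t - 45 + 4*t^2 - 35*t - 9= -14*b^3 - 67*b^2 + 549*b + t^2*(-28*b - 8) + t*(-63*b^2 + 171*b + 54) + 162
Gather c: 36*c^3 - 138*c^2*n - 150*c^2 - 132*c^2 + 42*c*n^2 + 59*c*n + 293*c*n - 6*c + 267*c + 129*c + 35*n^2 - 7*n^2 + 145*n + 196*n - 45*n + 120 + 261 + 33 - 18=36*c^3 + c^2*(-138*n - 282) + c*(42*n^2 + 352*n + 390) + 28*n^2 + 296*n + 396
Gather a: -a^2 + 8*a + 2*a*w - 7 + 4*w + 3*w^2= -a^2 + a*(2*w + 8) + 3*w^2 + 4*w - 7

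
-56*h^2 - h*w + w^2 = (-8*h + w)*(7*h + w)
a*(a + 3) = a^2 + 3*a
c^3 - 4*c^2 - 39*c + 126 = (c - 7)*(c - 3)*(c + 6)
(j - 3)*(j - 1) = j^2 - 4*j + 3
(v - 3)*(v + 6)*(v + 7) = v^3 + 10*v^2 + 3*v - 126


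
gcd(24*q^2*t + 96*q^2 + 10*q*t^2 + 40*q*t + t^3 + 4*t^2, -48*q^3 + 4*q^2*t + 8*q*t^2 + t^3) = 24*q^2 + 10*q*t + t^2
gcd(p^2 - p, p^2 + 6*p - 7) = p - 1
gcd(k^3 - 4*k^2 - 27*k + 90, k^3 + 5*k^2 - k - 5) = k + 5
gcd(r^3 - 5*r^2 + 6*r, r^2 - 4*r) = r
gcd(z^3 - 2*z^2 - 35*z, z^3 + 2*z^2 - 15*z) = z^2 + 5*z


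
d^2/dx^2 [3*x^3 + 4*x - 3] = 18*x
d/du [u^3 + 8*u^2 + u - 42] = 3*u^2 + 16*u + 1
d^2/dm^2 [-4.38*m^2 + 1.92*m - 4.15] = -8.76000000000000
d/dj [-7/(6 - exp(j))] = -7*exp(j)/(exp(j) - 6)^2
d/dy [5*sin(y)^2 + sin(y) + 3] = (10*sin(y) + 1)*cos(y)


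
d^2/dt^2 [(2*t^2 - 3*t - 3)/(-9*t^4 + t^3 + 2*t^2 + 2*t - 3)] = 2*(-486*t^8 + 1512*t^7 + 2176*t^6 - 774*t^5 + 372*t^4 - 898*t^3 - 414*t^2 + 117*t + 30)/(729*t^12 - 243*t^11 - 459*t^10 - 379*t^9 + 939*t^8 + 36*t^7 - 239*t^6 - 324*t^5 + 291*t^4 + 37*t^3 - 18*t^2 - 54*t + 27)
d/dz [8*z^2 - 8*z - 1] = 16*z - 8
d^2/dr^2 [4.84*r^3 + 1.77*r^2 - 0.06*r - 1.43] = 29.04*r + 3.54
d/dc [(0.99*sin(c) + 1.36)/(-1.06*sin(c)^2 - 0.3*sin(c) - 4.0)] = (1.0494*sin(c)^2 + 2.8832*sin(c) - 3.552)*cos(c)/(1.1236*sin(c)^4 + 0.636*sin(c)^3 + 8.57*sin(c)^2 + 2.4*sin(c) + 16.0)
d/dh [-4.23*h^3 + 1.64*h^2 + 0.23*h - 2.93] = -12.69*h^2 + 3.28*h + 0.23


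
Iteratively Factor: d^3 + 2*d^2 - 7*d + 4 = (d - 1)*(d^2 + 3*d - 4) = (d - 1)^2*(d + 4)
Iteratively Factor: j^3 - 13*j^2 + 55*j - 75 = (j - 5)*(j^2 - 8*j + 15) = (j - 5)*(j - 3)*(j - 5)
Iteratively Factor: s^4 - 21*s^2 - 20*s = (s - 5)*(s^3 + 5*s^2 + 4*s) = s*(s - 5)*(s^2 + 5*s + 4) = s*(s - 5)*(s + 1)*(s + 4)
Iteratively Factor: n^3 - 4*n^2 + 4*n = (n)*(n^2 - 4*n + 4) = n*(n - 2)*(n - 2)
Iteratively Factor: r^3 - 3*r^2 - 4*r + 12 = (r + 2)*(r^2 - 5*r + 6) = (r - 3)*(r + 2)*(r - 2)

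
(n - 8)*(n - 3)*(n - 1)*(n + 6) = n^4 - 6*n^3 - 37*n^2 + 186*n - 144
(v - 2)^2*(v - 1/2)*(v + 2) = v^4 - 5*v^3/2 - 3*v^2 + 10*v - 4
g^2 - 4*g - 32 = (g - 8)*(g + 4)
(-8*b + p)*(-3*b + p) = 24*b^2 - 11*b*p + p^2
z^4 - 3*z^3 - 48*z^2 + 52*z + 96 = (z - 8)*(z - 2)*(z + 1)*(z + 6)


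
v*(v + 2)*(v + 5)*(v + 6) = v^4 + 13*v^3 + 52*v^2 + 60*v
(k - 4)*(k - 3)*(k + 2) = k^3 - 5*k^2 - 2*k + 24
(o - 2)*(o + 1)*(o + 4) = o^3 + 3*o^2 - 6*o - 8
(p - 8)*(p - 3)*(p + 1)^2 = p^4 - 9*p^3 + 3*p^2 + 37*p + 24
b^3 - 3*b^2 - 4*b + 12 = (b - 3)*(b - 2)*(b + 2)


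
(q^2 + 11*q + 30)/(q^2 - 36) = (q + 5)/(q - 6)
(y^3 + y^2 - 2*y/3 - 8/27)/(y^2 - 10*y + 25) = (y^3 + y^2 - 2*y/3 - 8/27)/(y^2 - 10*y + 25)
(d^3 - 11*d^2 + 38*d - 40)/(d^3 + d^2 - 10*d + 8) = (d^2 - 9*d + 20)/(d^2 + 3*d - 4)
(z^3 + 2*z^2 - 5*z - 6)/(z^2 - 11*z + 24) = (z^3 + 2*z^2 - 5*z - 6)/(z^2 - 11*z + 24)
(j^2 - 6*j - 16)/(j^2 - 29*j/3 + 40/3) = 3*(j + 2)/(3*j - 5)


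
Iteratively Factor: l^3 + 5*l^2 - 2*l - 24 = (l + 4)*(l^2 + l - 6) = (l - 2)*(l + 4)*(l + 3)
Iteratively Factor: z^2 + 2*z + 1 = (z + 1)*(z + 1)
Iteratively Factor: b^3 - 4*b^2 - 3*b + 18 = (b + 2)*(b^2 - 6*b + 9) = (b - 3)*(b + 2)*(b - 3)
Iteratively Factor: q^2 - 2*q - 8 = (q - 4)*(q + 2)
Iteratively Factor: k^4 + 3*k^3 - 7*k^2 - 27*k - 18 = (k + 1)*(k^3 + 2*k^2 - 9*k - 18) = (k - 3)*(k + 1)*(k^2 + 5*k + 6) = (k - 3)*(k + 1)*(k + 3)*(k + 2)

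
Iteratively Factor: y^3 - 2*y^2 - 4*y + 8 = (y + 2)*(y^2 - 4*y + 4) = (y - 2)*(y + 2)*(y - 2)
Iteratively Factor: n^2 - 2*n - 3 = (n + 1)*(n - 3)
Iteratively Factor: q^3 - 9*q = (q - 3)*(q^2 + 3*q) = q*(q - 3)*(q + 3)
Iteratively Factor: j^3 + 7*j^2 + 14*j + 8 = (j + 4)*(j^2 + 3*j + 2) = (j + 1)*(j + 4)*(j + 2)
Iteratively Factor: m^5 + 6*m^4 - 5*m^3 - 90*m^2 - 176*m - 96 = (m + 2)*(m^4 + 4*m^3 - 13*m^2 - 64*m - 48) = (m - 4)*(m + 2)*(m^3 + 8*m^2 + 19*m + 12) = (m - 4)*(m + 1)*(m + 2)*(m^2 + 7*m + 12) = (m - 4)*(m + 1)*(m + 2)*(m + 4)*(m + 3)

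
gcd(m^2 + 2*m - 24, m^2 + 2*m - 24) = m^2 + 2*m - 24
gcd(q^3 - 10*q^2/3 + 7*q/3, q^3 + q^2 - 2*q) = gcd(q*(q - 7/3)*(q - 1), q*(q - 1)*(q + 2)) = q^2 - q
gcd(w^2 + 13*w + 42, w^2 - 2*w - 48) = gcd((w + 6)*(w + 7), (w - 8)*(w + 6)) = w + 6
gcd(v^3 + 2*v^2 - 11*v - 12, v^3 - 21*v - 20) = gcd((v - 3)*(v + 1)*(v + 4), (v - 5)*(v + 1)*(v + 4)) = v^2 + 5*v + 4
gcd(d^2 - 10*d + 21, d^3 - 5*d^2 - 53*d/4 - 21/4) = d - 7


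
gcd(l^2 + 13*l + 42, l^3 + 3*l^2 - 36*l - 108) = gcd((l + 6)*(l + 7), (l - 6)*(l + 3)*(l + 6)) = l + 6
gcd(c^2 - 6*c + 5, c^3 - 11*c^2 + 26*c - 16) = c - 1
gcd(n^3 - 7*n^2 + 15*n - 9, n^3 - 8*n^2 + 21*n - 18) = n^2 - 6*n + 9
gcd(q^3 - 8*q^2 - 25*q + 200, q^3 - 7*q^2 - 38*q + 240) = q^2 - 13*q + 40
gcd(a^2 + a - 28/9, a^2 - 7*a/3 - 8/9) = 1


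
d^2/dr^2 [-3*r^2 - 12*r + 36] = -6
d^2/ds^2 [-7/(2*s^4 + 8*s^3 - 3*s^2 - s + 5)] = 14*(3*(4*s^2 + 8*s - 1)*(2*s^4 + 8*s^3 - 3*s^2 - s + 5) - (8*s^3 + 24*s^2 - 6*s - 1)^2)/(2*s^4 + 8*s^3 - 3*s^2 - s + 5)^3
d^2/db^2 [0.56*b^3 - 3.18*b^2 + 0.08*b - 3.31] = 3.36*b - 6.36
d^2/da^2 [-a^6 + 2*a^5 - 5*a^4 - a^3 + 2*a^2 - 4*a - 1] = -30*a^4 + 40*a^3 - 60*a^2 - 6*a + 4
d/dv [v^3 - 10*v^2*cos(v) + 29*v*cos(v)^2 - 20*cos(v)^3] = 10*v^2*sin(v) + 3*v^2 - 29*v*sin(2*v) - 20*v*cos(v) + 60*sin(v)*cos(v)^2 + 29*cos(v)^2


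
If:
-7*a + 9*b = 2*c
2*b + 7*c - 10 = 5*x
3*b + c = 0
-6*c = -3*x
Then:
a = 150/77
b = 10/11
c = -30/11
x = -60/11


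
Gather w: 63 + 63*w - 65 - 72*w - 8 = -9*w - 10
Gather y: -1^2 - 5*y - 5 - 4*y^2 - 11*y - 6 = -4*y^2 - 16*y - 12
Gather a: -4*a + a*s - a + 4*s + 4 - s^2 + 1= a*(s - 5) - s^2 + 4*s + 5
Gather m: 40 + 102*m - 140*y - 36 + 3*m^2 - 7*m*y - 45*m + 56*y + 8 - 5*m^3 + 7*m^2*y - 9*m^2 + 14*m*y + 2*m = -5*m^3 + m^2*(7*y - 6) + m*(7*y + 59) - 84*y + 12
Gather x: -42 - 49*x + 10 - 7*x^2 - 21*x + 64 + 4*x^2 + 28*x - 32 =-3*x^2 - 42*x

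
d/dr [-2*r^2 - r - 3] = -4*r - 1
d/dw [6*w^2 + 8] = 12*w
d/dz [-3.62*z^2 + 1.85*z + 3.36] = 1.85 - 7.24*z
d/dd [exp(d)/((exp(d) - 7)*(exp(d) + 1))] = (-exp(2*d) - 7)*exp(d)/(exp(4*d) - 12*exp(3*d) + 22*exp(2*d) + 84*exp(d) + 49)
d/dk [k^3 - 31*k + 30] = 3*k^2 - 31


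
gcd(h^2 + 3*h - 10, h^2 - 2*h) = h - 2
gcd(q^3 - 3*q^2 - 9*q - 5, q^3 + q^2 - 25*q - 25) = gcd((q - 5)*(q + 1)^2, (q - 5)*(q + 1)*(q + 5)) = q^2 - 4*q - 5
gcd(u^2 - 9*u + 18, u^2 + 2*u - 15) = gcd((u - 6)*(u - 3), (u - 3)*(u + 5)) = u - 3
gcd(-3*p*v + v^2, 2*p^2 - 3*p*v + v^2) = 1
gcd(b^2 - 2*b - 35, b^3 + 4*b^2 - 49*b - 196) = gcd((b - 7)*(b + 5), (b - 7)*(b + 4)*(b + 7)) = b - 7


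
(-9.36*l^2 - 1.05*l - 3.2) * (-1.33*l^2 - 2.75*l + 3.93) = 12.4488*l^4 + 27.1365*l^3 - 29.6413*l^2 + 4.6735*l - 12.576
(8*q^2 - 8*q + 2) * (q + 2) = 8*q^3 + 8*q^2 - 14*q + 4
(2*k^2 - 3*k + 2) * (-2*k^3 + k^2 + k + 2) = -4*k^5 + 8*k^4 - 5*k^3 + 3*k^2 - 4*k + 4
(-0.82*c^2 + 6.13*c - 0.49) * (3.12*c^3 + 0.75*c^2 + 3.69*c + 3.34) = -2.5584*c^5 + 18.5106*c^4 + 0.0429000000000004*c^3 + 19.5134*c^2 + 18.6661*c - 1.6366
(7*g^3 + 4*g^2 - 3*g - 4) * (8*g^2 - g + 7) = 56*g^5 + 25*g^4 + 21*g^3 - g^2 - 17*g - 28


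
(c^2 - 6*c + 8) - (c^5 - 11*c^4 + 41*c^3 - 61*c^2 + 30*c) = -c^5 + 11*c^4 - 41*c^3 + 62*c^2 - 36*c + 8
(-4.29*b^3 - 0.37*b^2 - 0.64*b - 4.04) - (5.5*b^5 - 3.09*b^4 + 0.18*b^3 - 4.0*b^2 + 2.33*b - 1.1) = -5.5*b^5 + 3.09*b^4 - 4.47*b^3 + 3.63*b^2 - 2.97*b - 2.94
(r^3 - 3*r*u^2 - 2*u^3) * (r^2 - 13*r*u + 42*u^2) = r^5 - 13*r^4*u + 39*r^3*u^2 + 37*r^2*u^3 - 100*r*u^4 - 84*u^5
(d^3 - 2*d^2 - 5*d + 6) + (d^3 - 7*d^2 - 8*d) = 2*d^3 - 9*d^2 - 13*d + 6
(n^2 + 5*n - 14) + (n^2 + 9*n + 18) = 2*n^2 + 14*n + 4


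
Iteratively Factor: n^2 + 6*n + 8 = (n + 4)*(n + 2)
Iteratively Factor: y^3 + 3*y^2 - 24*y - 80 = (y - 5)*(y^2 + 8*y + 16) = (y - 5)*(y + 4)*(y + 4)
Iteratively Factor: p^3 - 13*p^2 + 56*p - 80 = (p - 4)*(p^2 - 9*p + 20) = (p - 4)^2*(p - 5)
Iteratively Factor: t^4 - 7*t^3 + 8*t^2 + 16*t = (t - 4)*(t^3 - 3*t^2 - 4*t) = (t - 4)*(t + 1)*(t^2 - 4*t) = (t - 4)^2*(t + 1)*(t)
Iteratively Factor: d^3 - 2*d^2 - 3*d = (d)*(d^2 - 2*d - 3) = d*(d + 1)*(d - 3)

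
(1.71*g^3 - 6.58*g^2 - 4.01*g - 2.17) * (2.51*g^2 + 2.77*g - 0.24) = 4.2921*g^5 - 11.7791*g^4 - 28.7021*g^3 - 14.9752*g^2 - 5.0485*g + 0.5208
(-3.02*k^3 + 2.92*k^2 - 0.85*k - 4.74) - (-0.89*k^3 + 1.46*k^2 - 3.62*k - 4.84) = -2.13*k^3 + 1.46*k^2 + 2.77*k + 0.0999999999999996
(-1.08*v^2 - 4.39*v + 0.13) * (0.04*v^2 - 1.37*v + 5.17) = -0.0432*v^4 + 1.304*v^3 + 0.4359*v^2 - 22.8744*v + 0.6721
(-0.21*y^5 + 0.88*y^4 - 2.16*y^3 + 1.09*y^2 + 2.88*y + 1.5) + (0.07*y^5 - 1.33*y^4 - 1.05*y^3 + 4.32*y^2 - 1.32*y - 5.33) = -0.14*y^5 - 0.45*y^4 - 3.21*y^3 + 5.41*y^2 + 1.56*y - 3.83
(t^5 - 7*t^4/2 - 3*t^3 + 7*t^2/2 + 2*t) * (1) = t^5 - 7*t^4/2 - 3*t^3 + 7*t^2/2 + 2*t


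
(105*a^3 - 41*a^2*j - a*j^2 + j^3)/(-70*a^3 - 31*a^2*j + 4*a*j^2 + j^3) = (-3*a + j)/(2*a + j)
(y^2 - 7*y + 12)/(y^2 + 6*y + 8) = (y^2 - 7*y + 12)/(y^2 + 6*y + 8)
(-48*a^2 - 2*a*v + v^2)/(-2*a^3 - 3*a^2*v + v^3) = (48*a^2 + 2*a*v - v^2)/(2*a^3 + 3*a^2*v - v^3)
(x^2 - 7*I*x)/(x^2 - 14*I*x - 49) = x/(x - 7*I)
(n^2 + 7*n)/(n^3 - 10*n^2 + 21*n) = (n + 7)/(n^2 - 10*n + 21)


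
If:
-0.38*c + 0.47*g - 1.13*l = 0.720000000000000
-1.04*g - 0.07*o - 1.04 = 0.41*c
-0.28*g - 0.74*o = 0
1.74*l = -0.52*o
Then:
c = -2.07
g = -0.19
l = -0.02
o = 0.07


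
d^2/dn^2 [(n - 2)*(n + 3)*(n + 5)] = 6*n + 12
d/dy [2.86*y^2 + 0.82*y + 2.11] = 5.72*y + 0.82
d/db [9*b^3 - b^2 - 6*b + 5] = 27*b^2 - 2*b - 6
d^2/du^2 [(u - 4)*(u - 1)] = 2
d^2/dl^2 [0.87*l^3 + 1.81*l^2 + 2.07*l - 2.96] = 5.22*l + 3.62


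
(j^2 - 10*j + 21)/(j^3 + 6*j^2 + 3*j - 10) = (j^2 - 10*j + 21)/(j^3 + 6*j^2 + 3*j - 10)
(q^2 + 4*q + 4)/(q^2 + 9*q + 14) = (q + 2)/(q + 7)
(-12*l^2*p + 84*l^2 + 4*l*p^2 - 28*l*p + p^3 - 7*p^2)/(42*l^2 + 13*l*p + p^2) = (-2*l*p + 14*l + p^2 - 7*p)/(7*l + p)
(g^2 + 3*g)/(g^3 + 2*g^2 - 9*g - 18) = g/(g^2 - g - 6)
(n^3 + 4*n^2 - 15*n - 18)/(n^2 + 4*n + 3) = (n^2 + 3*n - 18)/(n + 3)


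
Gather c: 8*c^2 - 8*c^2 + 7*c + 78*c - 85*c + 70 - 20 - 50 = 0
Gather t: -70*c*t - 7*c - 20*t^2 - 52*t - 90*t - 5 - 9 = -7*c - 20*t^2 + t*(-70*c - 142) - 14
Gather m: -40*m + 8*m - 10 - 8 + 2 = -32*m - 16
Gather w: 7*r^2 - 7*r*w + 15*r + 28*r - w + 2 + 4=7*r^2 + 43*r + w*(-7*r - 1) + 6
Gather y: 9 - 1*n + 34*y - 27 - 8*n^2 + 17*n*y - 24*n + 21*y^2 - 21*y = -8*n^2 - 25*n + 21*y^2 + y*(17*n + 13) - 18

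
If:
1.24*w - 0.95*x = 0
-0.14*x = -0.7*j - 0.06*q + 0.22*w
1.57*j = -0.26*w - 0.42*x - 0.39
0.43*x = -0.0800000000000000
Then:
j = -0.18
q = 1.09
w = -0.14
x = -0.19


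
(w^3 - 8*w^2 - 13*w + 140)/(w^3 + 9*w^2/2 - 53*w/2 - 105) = 2*(w^2 - 3*w - 28)/(2*w^2 + 19*w + 42)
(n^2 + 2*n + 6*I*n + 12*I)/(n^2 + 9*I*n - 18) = (n + 2)/(n + 3*I)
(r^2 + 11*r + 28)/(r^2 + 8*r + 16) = (r + 7)/(r + 4)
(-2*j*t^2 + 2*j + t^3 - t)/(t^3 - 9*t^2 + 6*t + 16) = (-2*j*t + 2*j + t^2 - t)/(t^2 - 10*t + 16)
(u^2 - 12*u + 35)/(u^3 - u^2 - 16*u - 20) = (u - 7)/(u^2 + 4*u + 4)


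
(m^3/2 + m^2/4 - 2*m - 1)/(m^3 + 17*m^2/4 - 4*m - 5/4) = (2*m^3 + m^2 - 8*m - 4)/(4*m^3 + 17*m^2 - 16*m - 5)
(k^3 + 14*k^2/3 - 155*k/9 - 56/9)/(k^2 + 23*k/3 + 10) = (9*k^3 + 42*k^2 - 155*k - 56)/(3*(3*k^2 + 23*k + 30))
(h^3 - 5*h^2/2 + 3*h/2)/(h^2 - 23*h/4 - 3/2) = 2*h*(-2*h^2 + 5*h - 3)/(-4*h^2 + 23*h + 6)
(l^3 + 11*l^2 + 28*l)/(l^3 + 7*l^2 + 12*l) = (l + 7)/(l + 3)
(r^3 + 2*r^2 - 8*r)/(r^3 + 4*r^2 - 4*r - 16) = r/(r + 2)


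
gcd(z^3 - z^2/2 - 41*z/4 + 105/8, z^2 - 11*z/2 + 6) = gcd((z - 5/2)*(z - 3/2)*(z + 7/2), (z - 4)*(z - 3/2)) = z - 3/2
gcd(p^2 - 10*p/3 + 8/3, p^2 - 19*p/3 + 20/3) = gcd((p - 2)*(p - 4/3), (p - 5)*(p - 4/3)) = p - 4/3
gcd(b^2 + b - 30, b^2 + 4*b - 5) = 1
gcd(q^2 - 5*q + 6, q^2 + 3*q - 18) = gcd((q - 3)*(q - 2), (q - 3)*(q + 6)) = q - 3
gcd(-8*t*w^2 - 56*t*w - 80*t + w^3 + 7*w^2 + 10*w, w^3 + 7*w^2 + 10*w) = w^2 + 7*w + 10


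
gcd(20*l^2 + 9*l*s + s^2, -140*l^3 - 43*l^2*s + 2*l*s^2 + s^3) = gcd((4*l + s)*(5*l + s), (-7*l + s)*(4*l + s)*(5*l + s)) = 20*l^2 + 9*l*s + s^2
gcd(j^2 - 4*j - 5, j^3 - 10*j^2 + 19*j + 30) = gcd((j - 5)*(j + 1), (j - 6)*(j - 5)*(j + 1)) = j^2 - 4*j - 5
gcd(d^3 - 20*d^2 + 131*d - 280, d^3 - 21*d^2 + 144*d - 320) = d^2 - 13*d + 40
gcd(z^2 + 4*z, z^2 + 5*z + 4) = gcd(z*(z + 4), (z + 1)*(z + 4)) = z + 4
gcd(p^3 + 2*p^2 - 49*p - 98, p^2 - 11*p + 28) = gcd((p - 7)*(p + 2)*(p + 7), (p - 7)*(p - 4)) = p - 7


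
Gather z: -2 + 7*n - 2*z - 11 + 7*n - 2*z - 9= 14*n - 4*z - 22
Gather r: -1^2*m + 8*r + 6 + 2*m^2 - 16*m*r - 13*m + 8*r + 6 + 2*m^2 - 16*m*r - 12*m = 4*m^2 - 26*m + r*(16 - 32*m) + 12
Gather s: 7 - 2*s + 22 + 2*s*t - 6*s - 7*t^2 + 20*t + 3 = s*(2*t - 8) - 7*t^2 + 20*t + 32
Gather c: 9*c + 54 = 9*c + 54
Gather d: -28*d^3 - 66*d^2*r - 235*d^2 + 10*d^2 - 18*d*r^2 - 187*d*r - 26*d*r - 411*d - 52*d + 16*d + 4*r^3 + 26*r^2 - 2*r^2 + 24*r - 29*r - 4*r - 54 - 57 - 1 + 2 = -28*d^3 + d^2*(-66*r - 225) + d*(-18*r^2 - 213*r - 447) + 4*r^3 + 24*r^2 - 9*r - 110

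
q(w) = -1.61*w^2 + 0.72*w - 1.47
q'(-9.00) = 29.70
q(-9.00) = -138.36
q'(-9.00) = 29.70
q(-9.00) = -138.36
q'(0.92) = -2.24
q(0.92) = -2.17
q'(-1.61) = 5.90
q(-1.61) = -6.80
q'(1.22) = -3.21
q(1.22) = -2.99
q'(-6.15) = 20.52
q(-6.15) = -66.79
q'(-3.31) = 11.38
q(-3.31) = -21.49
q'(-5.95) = 19.88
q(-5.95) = -62.75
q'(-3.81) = 12.99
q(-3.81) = -27.58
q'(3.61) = -10.90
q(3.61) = -19.85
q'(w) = 0.72 - 3.22*w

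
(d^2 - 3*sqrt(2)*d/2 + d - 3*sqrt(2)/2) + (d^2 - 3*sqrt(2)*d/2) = 2*d^2 - 3*sqrt(2)*d + d - 3*sqrt(2)/2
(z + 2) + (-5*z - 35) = -4*z - 33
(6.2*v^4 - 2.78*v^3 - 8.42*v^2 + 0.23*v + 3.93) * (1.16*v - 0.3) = 7.192*v^5 - 5.0848*v^4 - 8.9332*v^3 + 2.7928*v^2 + 4.4898*v - 1.179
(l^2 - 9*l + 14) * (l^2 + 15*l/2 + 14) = l^4 - 3*l^3/2 - 79*l^2/2 - 21*l + 196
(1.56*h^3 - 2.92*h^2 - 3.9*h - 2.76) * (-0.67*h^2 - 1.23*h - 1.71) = -1.0452*h^5 + 0.0376000000000001*h^4 + 3.537*h^3 + 11.6394*h^2 + 10.0638*h + 4.7196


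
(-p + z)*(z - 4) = -p*z + 4*p + z^2 - 4*z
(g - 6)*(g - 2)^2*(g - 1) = g^4 - 11*g^3 + 38*g^2 - 52*g + 24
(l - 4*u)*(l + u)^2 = l^3 - 2*l^2*u - 7*l*u^2 - 4*u^3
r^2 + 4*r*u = r*(r + 4*u)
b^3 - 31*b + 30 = (b - 5)*(b - 1)*(b + 6)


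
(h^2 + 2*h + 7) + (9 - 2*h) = h^2 + 16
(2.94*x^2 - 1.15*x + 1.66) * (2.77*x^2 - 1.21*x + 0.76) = 8.1438*x^4 - 6.7429*x^3 + 8.2241*x^2 - 2.8826*x + 1.2616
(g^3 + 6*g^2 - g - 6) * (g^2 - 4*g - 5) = g^5 + 2*g^4 - 30*g^3 - 32*g^2 + 29*g + 30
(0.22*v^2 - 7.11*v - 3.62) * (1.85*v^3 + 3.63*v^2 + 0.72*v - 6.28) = 0.407*v^5 - 12.3549*v^4 - 32.3479*v^3 - 19.6414*v^2 + 42.0444*v + 22.7336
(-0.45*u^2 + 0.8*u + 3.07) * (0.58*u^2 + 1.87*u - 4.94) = -0.261*u^4 - 0.3775*u^3 + 5.4996*u^2 + 1.7889*u - 15.1658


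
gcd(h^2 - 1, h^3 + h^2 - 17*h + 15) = h - 1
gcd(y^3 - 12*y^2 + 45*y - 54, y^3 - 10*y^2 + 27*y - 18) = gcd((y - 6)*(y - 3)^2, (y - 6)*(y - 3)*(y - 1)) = y^2 - 9*y + 18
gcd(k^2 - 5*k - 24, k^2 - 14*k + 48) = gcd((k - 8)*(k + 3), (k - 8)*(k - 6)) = k - 8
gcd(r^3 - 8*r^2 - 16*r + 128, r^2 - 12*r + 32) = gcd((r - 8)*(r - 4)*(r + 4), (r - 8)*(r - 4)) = r^2 - 12*r + 32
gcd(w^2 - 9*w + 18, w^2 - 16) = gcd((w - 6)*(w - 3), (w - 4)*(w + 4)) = 1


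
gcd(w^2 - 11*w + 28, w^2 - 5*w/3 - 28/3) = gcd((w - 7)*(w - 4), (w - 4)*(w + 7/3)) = w - 4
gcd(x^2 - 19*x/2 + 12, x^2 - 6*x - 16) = x - 8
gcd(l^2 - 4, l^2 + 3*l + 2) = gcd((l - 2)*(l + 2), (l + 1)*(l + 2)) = l + 2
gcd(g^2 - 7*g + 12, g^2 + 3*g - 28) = g - 4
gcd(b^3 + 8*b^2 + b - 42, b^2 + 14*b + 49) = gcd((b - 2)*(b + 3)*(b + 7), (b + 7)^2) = b + 7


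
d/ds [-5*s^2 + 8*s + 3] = 8 - 10*s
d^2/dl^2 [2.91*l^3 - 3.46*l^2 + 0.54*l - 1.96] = 17.46*l - 6.92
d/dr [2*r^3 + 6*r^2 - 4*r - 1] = 6*r^2 + 12*r - 4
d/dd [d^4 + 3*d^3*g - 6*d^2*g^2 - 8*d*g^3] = 4*d^3 + 9*d^2*g - 12*d*g^2 - 8*g^3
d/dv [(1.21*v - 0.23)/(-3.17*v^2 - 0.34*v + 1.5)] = (3.8357*v^2 - 1.4582*v + 1.7368)/(10.0489*v^4 + 2.1556*v^3 - 9.3944*v^2 - 1.02*v + 2.25)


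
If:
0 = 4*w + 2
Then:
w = -1/2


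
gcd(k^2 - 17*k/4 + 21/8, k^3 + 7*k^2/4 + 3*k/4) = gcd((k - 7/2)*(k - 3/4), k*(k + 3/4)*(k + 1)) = 1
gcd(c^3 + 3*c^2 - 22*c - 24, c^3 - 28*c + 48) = c^2 + 2*c - 24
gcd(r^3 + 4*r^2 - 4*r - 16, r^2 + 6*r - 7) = 1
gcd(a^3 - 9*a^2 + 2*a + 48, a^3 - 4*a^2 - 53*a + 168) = a^2 - 11*a + 24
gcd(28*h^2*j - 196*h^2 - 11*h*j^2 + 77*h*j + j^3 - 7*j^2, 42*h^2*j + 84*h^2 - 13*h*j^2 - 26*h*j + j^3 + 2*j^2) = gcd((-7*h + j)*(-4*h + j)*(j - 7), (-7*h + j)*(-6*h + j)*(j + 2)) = 7*h - j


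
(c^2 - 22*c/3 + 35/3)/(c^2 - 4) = (3*c^2 - 22*c + 35)/(3*(c^2 - 4))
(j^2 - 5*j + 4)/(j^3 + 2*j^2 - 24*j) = (j - 1)/(j*(j + 6))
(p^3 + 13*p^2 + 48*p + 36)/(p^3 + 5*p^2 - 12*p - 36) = (p^2 + 7*p + 6)/(p^2 - p - 6)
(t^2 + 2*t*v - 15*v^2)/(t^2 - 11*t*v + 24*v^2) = (t + 5*v)/(t - 8*v)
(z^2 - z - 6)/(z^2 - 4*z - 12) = (z - 3)/(z - 6)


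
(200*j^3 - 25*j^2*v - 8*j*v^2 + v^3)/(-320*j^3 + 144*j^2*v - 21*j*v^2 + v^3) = (5*j + v)/(-8*j + v)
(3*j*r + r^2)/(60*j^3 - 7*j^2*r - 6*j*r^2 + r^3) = r/(20*j^2 - 9*j*r + r^2)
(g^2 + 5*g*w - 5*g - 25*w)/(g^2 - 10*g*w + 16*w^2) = (g^2 + 5*g*w - 5*g - 25*w)/(g^2 - 10*g*w + 16*w^2)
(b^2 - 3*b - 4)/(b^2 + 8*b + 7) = (b - 4)/(b + 7)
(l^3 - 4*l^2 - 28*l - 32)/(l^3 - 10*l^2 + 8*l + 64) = (l + 2)/(l - 4)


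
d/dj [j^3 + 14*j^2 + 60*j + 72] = 3*j^2 + 28*j + 60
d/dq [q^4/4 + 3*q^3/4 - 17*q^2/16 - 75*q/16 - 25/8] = q^3 + 9*q^2/4 - 17*q/8 - 75/16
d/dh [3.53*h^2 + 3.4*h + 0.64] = 7.06*h + 3.4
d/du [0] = 0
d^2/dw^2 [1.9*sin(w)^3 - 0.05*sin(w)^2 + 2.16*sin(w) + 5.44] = -3.585*sin(w) + 4.275*sin(3*w) - 0.1*cos(2*w)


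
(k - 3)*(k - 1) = k^2 - 4*k + 3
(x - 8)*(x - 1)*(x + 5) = x^3 - 4*x^2 - 37*x + 40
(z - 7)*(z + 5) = z^2 - 2*z - 35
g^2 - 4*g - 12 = (g - 6)*(g + 2)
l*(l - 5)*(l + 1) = l^3 - 4*l^2 - 5*l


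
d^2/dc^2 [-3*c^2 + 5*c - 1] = -6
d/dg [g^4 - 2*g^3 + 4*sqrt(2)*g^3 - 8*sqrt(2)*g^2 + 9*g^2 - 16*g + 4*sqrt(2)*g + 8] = 4*g^3 - 6*g^2 + 12*sqrt(2)*g^2 - 16*sqrt(2)*g + 18*g - 16 + 4*sqrt(2)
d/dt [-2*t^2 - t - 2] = -4*t - 1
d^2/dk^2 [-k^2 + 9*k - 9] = -2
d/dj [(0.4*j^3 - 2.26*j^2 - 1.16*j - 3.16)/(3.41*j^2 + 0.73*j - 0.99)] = (1.364*j^4 + 0.584*j^3 + 1.1178*j^2 + 26.026*j + 3.4552)/(11.6281*j^4 + 4.9786*j^3 - 6.2189*j^2 - 1.4454*j + 0.9801)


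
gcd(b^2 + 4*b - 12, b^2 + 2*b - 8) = b - 2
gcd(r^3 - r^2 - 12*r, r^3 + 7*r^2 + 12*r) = r^2 + 3*r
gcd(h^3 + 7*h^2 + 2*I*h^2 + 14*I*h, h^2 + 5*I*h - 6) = h + 2*I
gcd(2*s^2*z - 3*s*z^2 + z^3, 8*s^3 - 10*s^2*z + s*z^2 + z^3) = 2*s^2 - 3*s*z + z^2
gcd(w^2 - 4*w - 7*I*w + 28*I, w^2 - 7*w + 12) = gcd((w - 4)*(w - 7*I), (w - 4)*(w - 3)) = w - 4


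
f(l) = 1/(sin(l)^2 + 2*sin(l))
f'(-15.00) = 0.69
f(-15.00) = -1.14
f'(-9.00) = 2.50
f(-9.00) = -1.53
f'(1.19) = -0.19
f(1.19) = 0.37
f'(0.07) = -101.84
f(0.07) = 6.91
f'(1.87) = 0.14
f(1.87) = 0.35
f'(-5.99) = -5.64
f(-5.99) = 1.51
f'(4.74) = -0.00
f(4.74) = -1.00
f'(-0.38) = -3.20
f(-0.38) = -1.65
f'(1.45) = -0.05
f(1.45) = 0.34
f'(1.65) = 0.04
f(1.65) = 0.33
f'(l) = (-2*sin(l)*cos(l) - 2*cos(l))/(sin(l)^2 + 2*sin(l))^2 = -2*(sin(l) + 1)*cos(l)/((sin(l) + 2)^2*sin(l)^2)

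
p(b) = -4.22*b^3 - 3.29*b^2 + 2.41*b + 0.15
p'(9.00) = -1082.27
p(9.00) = -3321.03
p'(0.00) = 2.41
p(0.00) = 0.15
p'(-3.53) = -132.12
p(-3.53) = 136.27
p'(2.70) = -107.65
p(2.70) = -100.39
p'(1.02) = -17.47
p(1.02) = -5.29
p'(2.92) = -124.75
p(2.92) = -125.93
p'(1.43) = -32.89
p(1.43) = -15.47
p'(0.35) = -1.44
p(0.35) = 0.41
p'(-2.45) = -57.46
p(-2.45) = 36.56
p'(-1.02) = -4.05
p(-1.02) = -1.25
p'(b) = -12.66*b^2 - 6.58*b + 2.41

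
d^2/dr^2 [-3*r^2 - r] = -6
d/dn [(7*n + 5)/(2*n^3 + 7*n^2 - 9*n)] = (-28*n^3 - 79*n^2 - 70*n + 45)/(n^2*(4*n^4 + 28*n^3 + 13*n^2 - 126*n + 81))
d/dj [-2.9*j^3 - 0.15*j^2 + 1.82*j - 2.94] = -8.7*j^2 - 0.3*j + 1.82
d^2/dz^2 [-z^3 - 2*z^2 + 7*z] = -6*z - 4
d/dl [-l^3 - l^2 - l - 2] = -3*l^2 - 2*l - 1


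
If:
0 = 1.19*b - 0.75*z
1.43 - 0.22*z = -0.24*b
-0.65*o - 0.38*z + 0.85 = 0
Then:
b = 13.11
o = -10.85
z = 20.80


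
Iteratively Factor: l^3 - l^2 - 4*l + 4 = (l + 2)*(l^2 - 3*l + 2) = (l - 1)*(l + 2)*(l - 2)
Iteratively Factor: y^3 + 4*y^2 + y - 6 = (y - 1)*(y^2 + 5*y + 6) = (y - 1)*(y + 3)*(y + 2)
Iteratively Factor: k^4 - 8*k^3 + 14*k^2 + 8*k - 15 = (k - 3)*(k^3 - 5*k^2 - k + 5) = (k - 3)*(k + 1)*(k^2 - 6*k + 5) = (k - 5)*(k - 3)*(k + 1)*(k - 1)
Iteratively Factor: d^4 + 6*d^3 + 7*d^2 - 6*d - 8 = (d - 1)*(d^3 + 7*d^2 + 14*d + 8) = (d - 1)*(d + 2)*(d^2 + 5*d + 4) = (d - 1)*(d + 1)*(d + 2)*(d + 4)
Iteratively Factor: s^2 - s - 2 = (s + 1)*(s - 2)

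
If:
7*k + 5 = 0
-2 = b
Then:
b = -2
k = -5/7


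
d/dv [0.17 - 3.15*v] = -3.15000000000000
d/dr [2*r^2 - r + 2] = 4*r - 1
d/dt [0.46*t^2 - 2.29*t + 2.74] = 0.92*t - 2.29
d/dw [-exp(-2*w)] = 2*exp(-2*w)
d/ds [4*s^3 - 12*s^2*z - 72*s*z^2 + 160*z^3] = 12*s^2 - 24*s*z - 72*z^2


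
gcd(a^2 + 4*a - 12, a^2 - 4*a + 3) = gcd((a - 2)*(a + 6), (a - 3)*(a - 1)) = 1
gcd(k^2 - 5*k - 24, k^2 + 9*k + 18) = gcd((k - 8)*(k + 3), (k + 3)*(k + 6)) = k + 3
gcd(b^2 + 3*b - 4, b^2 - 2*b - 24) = b + 4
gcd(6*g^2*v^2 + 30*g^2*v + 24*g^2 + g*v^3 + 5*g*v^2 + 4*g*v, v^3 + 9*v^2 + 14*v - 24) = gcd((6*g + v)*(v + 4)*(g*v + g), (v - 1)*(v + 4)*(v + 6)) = v + 4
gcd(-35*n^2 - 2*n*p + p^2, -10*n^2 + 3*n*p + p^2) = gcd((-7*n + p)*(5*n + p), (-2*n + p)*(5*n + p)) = 5*n + p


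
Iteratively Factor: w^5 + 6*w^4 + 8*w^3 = (w)*(w^4 + 6*w^3 + 8*w^2) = w*(w + 4)*(w^3 + 2*w^2) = w*(w + 2)*(w + 4)*(w^2) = w^2*(w + 2)*(w + 4)*(w)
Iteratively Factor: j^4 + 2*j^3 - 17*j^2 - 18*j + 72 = (j - 2)*(j^3 + 4*j^2 - 9*j - 36) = (j - 2)*(j + 3)*(j^2 + j - 12) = (j - 3)*(j - 2)*(j + 3)*(j + 4)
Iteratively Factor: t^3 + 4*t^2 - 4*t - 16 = (t + 2)*(t^2 + 2*t - 8) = (t + 2)*(t + 4)*(t - 2)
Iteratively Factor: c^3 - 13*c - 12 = (c - 4)*(c^2 + 4*c + 3) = (c - 4)*(c + 3)*(c + 1)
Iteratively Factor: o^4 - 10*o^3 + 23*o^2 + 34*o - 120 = (o + 2)*(o^3 - 12*o^2 + 47*o - 60) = (o - 3)*(o + 2)*(o^2 - 9*o + 20) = (o - 4)*(o - 3)*(o + 2)*(o - 5)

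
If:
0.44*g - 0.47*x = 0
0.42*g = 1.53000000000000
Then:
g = 3.64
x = 3.41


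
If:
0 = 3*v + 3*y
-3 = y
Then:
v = 3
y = -3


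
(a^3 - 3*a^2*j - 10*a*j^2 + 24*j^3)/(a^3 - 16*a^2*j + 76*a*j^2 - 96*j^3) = (a^2 - a*j - 12*j^2)/(a^2 - 14*a*j + 48*j^2)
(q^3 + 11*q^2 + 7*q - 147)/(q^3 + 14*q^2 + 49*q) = (q - 3)/q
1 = 1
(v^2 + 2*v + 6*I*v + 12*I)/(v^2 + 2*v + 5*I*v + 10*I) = (v + 6*I)/(v + 5*I)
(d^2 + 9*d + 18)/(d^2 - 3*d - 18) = (d + 6)/(d - 6)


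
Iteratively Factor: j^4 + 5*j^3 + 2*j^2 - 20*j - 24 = (j + 3)*(j^3 + 2*j^2 - 4*j - 8) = (j + 2)*(j + 3)*(j^2 - 4) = (j - 2)*(j + 2)*(j + 3)*(j + 2)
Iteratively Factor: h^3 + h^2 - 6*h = (h + 3)*(h^2 - 2*h) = (h - 2)*(h + 3)*(h)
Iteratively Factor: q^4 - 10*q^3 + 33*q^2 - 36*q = (q)*(q^3 - 10*q^2 + 33*q - 36) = q*(q - 3)*(q^2 - 7*q + 12) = q*(q - 4)*(q - 3)*(q - 3)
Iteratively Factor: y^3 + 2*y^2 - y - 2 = (y - 1)*(y^2 + 3*y + 2) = (y - 1)*(y + 2)*(y + 1)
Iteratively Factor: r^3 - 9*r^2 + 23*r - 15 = (r - 3)*(r^2 - 6*r + 5) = (r - 5)*(r - 3)*(r - 1)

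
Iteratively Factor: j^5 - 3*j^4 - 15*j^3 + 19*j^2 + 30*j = (j - 5)*(j^4 + 2*j^3 - 5*j^2 - 6*j) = (j - 5)*(j + 1)*(j^3 + j^2 - 6*j) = (j - 5)*(j - 2)*(j + 1)*(j^2 + 3*j) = (j - 5)*(j - 2)*(j + 1)*(j + 3)*(j)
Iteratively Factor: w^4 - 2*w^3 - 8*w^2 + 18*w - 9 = (w - 3)*(w^3 + w^2 - 5*w + 3) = (w - 3)*(w - 1)*(w^2 + 2*w - 3) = (w - 3)*(w - 1)^2*(w + 3)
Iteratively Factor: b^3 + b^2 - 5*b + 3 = (b - 1)*(b^2 + 2*b - 3) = (b - 1)^2*(b + 3)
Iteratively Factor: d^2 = (d)*(d)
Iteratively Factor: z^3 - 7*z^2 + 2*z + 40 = (z - 5)*(z^2 - 2*z - 8) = (z - 5)*(z + 2)*(z - 4)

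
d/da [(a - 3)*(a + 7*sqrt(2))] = 2*a - 3 + 7*sqrt(2)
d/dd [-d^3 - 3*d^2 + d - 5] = -3*d^2 - 6*d + 1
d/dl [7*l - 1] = 7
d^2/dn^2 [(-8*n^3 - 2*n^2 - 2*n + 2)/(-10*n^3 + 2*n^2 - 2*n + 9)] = 4*(180*n^6 + 60*n^5 + 1440*n^4 + 722*n^3 + 198*n^2 + 660*n + 113)/(1000*n^9 - 600*n^8 + 720*n^7 - 2948*n^6 + 1224*n^5 - 1212*n^4 + 2654*n^3 - 594*n^2 + 486*n - 729)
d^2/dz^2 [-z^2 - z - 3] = -2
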